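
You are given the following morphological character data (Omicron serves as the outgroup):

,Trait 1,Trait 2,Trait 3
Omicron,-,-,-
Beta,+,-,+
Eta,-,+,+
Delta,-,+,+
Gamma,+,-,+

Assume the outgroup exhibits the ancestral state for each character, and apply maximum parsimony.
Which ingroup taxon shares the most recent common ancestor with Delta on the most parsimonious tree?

Eta

The outgroup has state '-' for every character, so '+' is the derived state throughout.
Trait 1 (derived state '+') is shared by Beta and Gamma — a synapomorphy uniting that clade.
Trait 2: derived state '+' in Delta and Eta only — synapomorphy for {Delta, Eta}.
All ingroup taxa share the derived state '+' for Trait 3; it defines the ingroup but does not resolve relationships within it.
Most parsimonious ingroup topology: ((Beta,Gamma),(Eta,Delta)).
Delta and Eta form a cherry on this tree, so they are sister taxa.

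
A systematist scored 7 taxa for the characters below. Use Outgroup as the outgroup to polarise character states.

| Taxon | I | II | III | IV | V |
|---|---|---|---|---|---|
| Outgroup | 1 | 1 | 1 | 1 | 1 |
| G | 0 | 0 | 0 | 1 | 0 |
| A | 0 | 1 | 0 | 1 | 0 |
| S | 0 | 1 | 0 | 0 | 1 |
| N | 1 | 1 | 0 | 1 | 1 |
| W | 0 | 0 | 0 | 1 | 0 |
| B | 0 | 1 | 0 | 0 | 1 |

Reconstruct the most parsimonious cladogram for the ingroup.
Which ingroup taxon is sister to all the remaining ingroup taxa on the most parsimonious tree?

N

The outgroup has state '1' for every character, so '0' is the derived state throughout.
I: derived state '0' in A, B, G, S, and W only — synapomorphy for {A, B, G, S, W}.
II: derived state '0' in G and W only — synapomorphy for {G, W}.
III (derived state '0') is shared by all ingroup taxa — unites the whole ingroup.
IV (derived state '0') is shared by B and S — a synapomorphy uniting that clade.
V: derived state '0' in A, G, and W only — synapomorphy for {A, G, W}.
Most parsimonious ingroup topology: ((((G,W),A),(S,B)),N).
N is sister to the clade containing all other ingroup taxa, so it is the earliest-diverging (most basal) ingroup lineage.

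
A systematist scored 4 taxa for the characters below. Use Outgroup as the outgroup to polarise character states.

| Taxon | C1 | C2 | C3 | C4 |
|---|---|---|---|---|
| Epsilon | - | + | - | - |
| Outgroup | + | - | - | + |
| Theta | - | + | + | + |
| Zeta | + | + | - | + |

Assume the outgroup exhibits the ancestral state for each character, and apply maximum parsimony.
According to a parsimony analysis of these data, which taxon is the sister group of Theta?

Epsilon

Character polarity is set by the outgroup: the derived state is whichever differs from the outgroup's state, so for C1, C4 the derived state is '-', and for the remaining characters it is '+'.
C1 (derived state '-') is shared by Epsilon and Theta — a synapomorphy uniting that clade.
C2 (derived state '+') is shared by all ingroup taxa — unites the whole ingroup.
C3 (derived state '+') is unique to Theta (autapomorphy; uninformative for grouping).
C4 (derived state '-') is unique to Epsilon (autapomorphy; uninformative for grouping).
Most parsimonious ingroup topology: (Zeta,(Theta,Epsilon)).
Theta and Epsilon form a cherry on this tree, so they are sister taxa.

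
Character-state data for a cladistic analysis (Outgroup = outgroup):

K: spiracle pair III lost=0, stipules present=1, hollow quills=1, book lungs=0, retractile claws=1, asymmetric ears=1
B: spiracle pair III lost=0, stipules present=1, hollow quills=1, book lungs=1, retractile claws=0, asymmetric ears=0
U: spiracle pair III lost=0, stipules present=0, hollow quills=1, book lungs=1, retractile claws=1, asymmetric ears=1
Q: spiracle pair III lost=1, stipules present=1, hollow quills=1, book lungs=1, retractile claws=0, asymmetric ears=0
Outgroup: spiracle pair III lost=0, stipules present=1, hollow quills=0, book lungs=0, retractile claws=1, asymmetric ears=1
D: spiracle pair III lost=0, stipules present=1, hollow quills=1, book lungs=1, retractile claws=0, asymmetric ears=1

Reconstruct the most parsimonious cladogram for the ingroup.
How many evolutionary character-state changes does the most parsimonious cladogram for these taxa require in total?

6

Character polarity is set by the outgroup: the derived state is whichever differs from the outgroup's state, so for stipules present, retractile claws, asymmetric ears the derived state is '0', and for the remaining characters it is '1'.
spiracle pair III lost: derived state '1' in Q only — an autapomorphy, so it tells us nothing about relationships among taxa.
stipules present (derived state '0') is unique to U (autapomorphy; uninformative for grouping).
All ingroup taxa share the derived state '1' for hollow quills; it defines the ingroup but does not resolve relationships within it.
book lungs: derived state '1' in B, D, Q, and U only — synapomorphy for {B, D, Q, U}.
Only B, D, and Q show the derived state '0' for retractile claws, supporting them as a clade.
asymmetric ears (derived state '0') is shared by B and Q — a synapomorphy uniting that clade.
Most parsimonious ingroup topology: ((((Q,B),D),U),K).
Changes per character on this tree: spiracle pair III lost: 1; stipules present: 1; hollow quills: 1; book lungs: 1; retractile claws: 1; asymmetric ears: 1.
Total = 6.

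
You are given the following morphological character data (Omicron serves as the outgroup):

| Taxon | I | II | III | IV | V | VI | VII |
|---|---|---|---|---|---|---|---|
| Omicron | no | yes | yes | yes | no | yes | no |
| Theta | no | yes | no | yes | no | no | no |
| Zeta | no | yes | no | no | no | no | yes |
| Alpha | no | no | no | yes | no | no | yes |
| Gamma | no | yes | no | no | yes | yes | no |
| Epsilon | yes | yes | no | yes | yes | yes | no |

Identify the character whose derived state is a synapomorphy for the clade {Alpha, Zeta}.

VII

Character polarity is set by the outgroup: the derived state is whichever differs from the outgroup's state, so for II, III, IV, VI the derived state is 'no', and for the remaining characters it is 'yes'.
I (derived state 'yes') is unique to Epsilon (autapomorphy; uninformative for grouping).
II (derived state 'no') is unique to Alpha (autapomorphy; uninformative for grouping).
All ingroup taxa share the derived state 'no' for III; it defines the ingroup but does not resolve relationships within it.
IV (state 'no') occurs in Gamma and Zeta but conflicts with the nesting implied by the other characters — most parsimoniously interpreted as homoplasy.
V (derived state 'yes') is shared by Epsilon and Gamma — a synapomorphy uniting that clade.
VI: derived state 'no' in Alpha, Theta, and Zeta only — synapomorphy for {Alpha, Theta, Zeta}.
VII (derived state 'yes') is shared by Alpha and Zeta — a synapomorphy uniting that clade.
Most parsimonious ingroup topology: ((Theta,(Zeta,Alpha)),(Gamma,Epsilon)).
The clade {Alpha, Zeta} is supported by VII: its derived state 'yes' occurs in exactly those taxa and in no other taxon (including the outgroup).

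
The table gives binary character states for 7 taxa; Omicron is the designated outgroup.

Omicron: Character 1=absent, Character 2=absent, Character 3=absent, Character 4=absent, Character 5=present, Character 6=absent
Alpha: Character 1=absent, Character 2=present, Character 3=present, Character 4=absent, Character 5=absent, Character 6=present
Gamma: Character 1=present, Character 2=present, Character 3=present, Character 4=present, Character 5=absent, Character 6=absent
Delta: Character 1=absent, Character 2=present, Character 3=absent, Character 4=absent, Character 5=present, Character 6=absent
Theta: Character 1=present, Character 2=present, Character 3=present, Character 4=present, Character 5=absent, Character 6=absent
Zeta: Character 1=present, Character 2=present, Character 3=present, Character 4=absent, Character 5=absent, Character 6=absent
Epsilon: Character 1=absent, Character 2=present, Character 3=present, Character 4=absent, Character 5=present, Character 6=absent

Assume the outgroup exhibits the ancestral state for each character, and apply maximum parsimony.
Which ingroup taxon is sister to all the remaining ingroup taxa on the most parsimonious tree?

Delta

Character polarity is set by the outgroup: the derived state is whichever differs from the outgroup's state, so for Character 5 the derived state is 'absent', and for the remaining characters it is 'present'.
Only Gamma, Theta, and Zeta show the derived state 'present' for Character 1, supporting them as a clade.
Character 2 (derived state 'present') is shared by all ingroup taxa — unites the whole ingroup.
Character 3: derived state 'present' in Alpha, Epsilon, Gamma, Theta, and Zeta only — synapomorphy for {Alpha, Epsilon, Gamma, Theta, Zeta}.
Character 4: derived state 'present' in Gamma and Theta only — synapomorphy for {Gamma, Theta}.
Character 5 (derived state 'absent') is shared by Alpha, Gamma, Theta, and Zeta — a synapomorphy uniting that clade.
Character 6 (derived state 'present') is unique to Alpha (autapomorphy; uninformative for grouping).
Most parsimonious ingroup topology: (((Alpha,((Gamma,Theta),Zeta)),Epsilon),Delta).
Delta is sister to the clade containing all other ingroup taxa, so it is the earliest-diverging (most basal) ingroup lineage.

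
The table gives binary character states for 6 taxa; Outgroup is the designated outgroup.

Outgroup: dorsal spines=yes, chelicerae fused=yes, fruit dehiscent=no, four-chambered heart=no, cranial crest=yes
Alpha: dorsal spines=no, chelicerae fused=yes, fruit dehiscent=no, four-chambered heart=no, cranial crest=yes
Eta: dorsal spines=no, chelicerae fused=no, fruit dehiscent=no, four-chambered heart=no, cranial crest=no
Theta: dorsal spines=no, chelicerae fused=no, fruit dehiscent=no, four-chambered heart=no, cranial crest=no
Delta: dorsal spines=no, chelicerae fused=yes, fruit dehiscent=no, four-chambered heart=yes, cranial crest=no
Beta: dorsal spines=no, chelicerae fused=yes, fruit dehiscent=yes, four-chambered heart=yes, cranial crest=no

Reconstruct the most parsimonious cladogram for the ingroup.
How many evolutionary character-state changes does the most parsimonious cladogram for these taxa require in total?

5

Character polarity is set by the outgroup: the derived state is whichever differs from the outgroup's state, so for dorsal spines, chelicerae fused, cranial crest the derived state is 'no', and for the remaining characters it is 'yes'.
dorsal spines (derived state 'no') is shared by all ingroup taxa — unites the whole ingroup.
Only Eta and Theta show the derived state 'no' for chelicerae fused, supporting them as a clade.
fruit dehiscent (derived state 'yes') is unique to Beta (autapomorphy; uninformative for grouping).
four-chambered heart: derived state 'yes' in Beta and Delta only — synapomorphy for {Beta, Delta}.
cranial crest (derived state 'no') is shared by Beta, Delta, Eta, and Theta — a synapomorphy uniting that clade.
Most parsimonious ingroup topology: (Alpha,((Eta,Theta),(Delta,Beta))).
Changes per character on this tree: dorsal spines: 1; chelicerae fused: 1; fruit dehiscent: 1; four-chambered heart: 1; cranial crest: 1.
Total = 5.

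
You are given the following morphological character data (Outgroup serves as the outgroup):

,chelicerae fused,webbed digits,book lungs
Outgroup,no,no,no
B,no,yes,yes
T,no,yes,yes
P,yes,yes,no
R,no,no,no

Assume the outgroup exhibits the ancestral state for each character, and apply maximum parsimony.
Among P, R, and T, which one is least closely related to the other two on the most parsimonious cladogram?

R

The outgroup has state 'no' for every character, so 'yes' is the derived state throughout.
chelicerae fused (derived state 'yes') is unique to P (autapomorphy; uninformative for grouping).
webbed digits (derived state 'yes') is shared by B, P, and T — a synapomorphy uniting that clade.
book lungs (derived state 'yes') is shared by B and T — a synapomorphy uniting that clade.
Most parsimonious ingroup topology: (((B,T),P),R).
P and T share a more recent common ancestor with each other than either does with R, so R is the least closely related of the three.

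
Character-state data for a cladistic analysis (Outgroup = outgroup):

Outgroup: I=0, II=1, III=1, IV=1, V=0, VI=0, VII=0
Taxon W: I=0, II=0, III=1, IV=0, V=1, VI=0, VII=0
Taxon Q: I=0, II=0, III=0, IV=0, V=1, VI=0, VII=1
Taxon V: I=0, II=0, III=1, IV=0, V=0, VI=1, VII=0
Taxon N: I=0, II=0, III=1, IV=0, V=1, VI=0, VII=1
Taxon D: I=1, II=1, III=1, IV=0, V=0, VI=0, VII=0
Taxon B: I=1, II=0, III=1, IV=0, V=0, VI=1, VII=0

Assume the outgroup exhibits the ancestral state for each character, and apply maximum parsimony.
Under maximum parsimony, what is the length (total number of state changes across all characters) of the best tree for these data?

Character polarity is set by the outgroup: the derived state is whichever differs from the outgroup's state, so for II, III, IV the derived state is '0', and for the remaining characters it is '1'.
I (state '1') occurs in Taxon B and Taxon D but conflicts with the nesting implied by the other characters — most parsimoniously interpreted as homoplasy.
II (derived state '0') is shared by Taxon B, Taxon N, Taxon Q, Taxon V, and Taxon W — a synapomorphy uniting that clade.
III: derived state '0' in Taxon Q only — an autapomorphy, so it tells us nothing about relationships among taxa.
All ingroup taxa share the derived state '0' for IV; it defines the ingroup but does not resolve relationships within it.
Only Taxon N, Taxon Q, and Taxon W show the derived state '1' for V, supporting them as a clade.
Only Taxon B and Taxon V show the derived state '1' for VI, supporting them as a clade.
VII (derived state '1') is shared by Taxon N and Taxon Q — a synapomorphy uniting that clade.
Most parsimonious ingroup topology: (((Taxon W,(Taxon Q,Taxon N)),(Taxon V,Taxon B)),Taxon D).
Changes per character on this tree: I: 2; II: 1; III: 1; IV: 1; V: 1; VI: 1; VII: 1.
Total = 8.

8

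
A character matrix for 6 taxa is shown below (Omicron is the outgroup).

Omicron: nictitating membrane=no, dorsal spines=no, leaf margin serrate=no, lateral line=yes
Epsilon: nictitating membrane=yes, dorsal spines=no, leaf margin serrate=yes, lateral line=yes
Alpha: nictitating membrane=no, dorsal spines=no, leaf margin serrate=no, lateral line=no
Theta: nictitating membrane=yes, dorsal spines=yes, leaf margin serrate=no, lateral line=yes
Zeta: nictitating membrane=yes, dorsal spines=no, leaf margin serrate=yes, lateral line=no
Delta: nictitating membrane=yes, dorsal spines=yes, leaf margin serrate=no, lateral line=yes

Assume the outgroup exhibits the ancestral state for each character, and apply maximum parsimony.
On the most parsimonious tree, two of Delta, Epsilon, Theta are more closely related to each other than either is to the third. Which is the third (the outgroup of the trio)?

Epsilon

Character polarity is set by the outgroup: the derived state is whichever differs from the outgroup's state, so for lateral line the derived state is 'no', and for the remaining characters it is 'yes'.
Only Delta, Epsilon, Theta, and Zeta show the derived state 'yes' for nictitating membrane, supporting them as a clade.
Only Delta and Theta show the derived state 'yes' for dorsal spines, supporting them as a clade.
leaf margin serrate: derived state 'yes' in Epsilon and Zeta only — synapomorphy for {Epsilon, Zeta}.
lateral line (state 'no') occurs in Alpha and Zeta but conflicts with the nesting implied by the other characters — most parsimoniously interpreted as homoplasy.
Most parsimonious ingroup topology: (((Epsilon,Zeta),(Theta,Delta)),Alpha).
Theta and Delta share a more recent common ancestor with each other than either does with Epsilon, so Epsilon is the least closely related of the three.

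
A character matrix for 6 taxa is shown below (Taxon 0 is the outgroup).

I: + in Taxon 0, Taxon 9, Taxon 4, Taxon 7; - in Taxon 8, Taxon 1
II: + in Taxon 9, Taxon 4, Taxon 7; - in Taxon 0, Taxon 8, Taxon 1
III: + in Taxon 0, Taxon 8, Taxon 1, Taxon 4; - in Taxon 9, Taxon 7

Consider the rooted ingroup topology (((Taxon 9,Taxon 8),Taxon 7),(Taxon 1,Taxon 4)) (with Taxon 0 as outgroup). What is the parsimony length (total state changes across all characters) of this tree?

Map each character onto (((Taxon 9,Taxon 8),Taxon 7),(Taxon 1,Taxon 4)) (rooted by Taxon 0) and count the minimum state changes it requires (Fitch parsimony):
I: 2; II: 3; III: 2.
Total tree length = 7.

7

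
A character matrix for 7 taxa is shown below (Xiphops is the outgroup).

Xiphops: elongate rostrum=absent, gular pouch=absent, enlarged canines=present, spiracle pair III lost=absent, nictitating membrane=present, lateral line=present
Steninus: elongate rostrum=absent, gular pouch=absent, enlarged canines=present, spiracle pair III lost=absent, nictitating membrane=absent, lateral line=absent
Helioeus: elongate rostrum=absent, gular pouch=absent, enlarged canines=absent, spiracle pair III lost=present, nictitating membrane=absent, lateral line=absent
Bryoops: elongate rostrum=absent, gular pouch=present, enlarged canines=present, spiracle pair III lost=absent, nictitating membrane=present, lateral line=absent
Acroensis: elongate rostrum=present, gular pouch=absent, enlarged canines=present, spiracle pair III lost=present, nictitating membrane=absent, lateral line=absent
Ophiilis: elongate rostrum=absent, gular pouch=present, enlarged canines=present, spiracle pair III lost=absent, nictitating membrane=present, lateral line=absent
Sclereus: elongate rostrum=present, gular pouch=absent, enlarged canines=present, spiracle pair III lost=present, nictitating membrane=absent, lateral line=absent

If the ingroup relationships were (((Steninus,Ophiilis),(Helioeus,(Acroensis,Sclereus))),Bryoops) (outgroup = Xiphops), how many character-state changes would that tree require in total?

Map each character onto (((Steninus,Ophiilis),(Helioeus,(Acroensis,Sclereus))),Bryoops) (rooted by Xiphops) and count the minimum state changes it requires (Fitch parsimony):
elongate rostrum: 1; gular pouch: 2; enlarged canines: 1; spiracle pair III lost: 1; nictitating membrane: 2; lateral line: 1.
Total tree length = 8.

8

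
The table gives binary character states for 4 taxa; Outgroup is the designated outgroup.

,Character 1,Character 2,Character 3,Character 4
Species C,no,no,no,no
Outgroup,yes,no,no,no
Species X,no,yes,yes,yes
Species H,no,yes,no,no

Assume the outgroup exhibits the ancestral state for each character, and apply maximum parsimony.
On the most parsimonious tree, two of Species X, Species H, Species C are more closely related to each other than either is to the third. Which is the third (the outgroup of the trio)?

Character polarity is set by the outgroup: the derived state is whichever differs from the outgroup's state, so for Character 1 the derived state is 'no', and for the remaining characters it is 'yes'.
All ingroup taxa share the derived state 'no' for Character 1; it defines the ingroup but does not resolve relationships within it.
Only Species H and Species X show the derived state 'yes' for Character 2, supporting them as a clade.
Character 3 (derived state 'yes') is unique to Species X (autapomorphy; uninformative for grouping).
Character 4: derived state 'yes' in Species X only — an autapomorphy, so it tells us nothing about relationships among taxa.
Most parsimonious ingroup topology: (Species C,(Species X,Species H)).
Species X and Species H share a more recent common ancestor with each other than either does with Species C, so Species C is the least closely related of the three.

Species C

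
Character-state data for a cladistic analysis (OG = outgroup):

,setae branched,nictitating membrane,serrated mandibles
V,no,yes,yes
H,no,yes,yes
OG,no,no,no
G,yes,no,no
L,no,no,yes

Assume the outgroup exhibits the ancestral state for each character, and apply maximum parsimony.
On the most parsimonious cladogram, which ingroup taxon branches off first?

The outgroup has state 'no' for every character, so 'yes' is the derived state throughout.
setae branched: derived state 'yes' in G only — an autapomorphy, so it tells us nothing about relationships among taxa.
nictitating membrane: derived state 'yes' in H and V only — synapomorphy for {H, V}.
serrated mandibles (derived state 'yes') is shared by H, L, and V — a synapomorphy uniting that clade.
Most parsimonious ingroup topology: (((H,V),L),G).
G is sister to the clade containing all other ingroup taxa, so it is the earliest-diverging (most basal) ingroup lineage.

G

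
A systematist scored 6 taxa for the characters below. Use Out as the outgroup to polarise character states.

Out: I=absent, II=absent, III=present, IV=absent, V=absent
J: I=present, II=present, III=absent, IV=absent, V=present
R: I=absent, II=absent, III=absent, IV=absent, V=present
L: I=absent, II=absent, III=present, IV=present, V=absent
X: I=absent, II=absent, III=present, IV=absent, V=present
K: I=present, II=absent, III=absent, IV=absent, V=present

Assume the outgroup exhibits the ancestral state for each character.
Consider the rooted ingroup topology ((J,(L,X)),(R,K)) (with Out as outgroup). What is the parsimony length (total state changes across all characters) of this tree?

8

Map each character onto ((J,(L,X)),(R,K)) (rooted by Out) and count the minimum state changes it requires (Fitch parsimony):
I: 2; II: 1; III: 2; IV: 1; V: 2.
Total tree length = 8.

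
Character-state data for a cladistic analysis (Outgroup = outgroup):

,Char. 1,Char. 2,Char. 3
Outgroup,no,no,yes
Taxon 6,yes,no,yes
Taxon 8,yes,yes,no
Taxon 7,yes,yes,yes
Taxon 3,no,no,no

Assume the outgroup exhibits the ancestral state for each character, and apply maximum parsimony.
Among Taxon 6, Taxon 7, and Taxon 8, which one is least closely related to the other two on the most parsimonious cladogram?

Taxon 6

Character polarity is set by the outgroup: the derived state is whichever differs from the outgroup's state, so for Char. 3 the derived state is 'no', and for the remaining characters it is 'yes'.
Only Taxon 6, Taxon 7, and Taxon 8 show the derived state 'yes' for Char. 1, supporting them as a clade.
Only Taxon 7 and Taxon 8 show the derived state 'yes' for Char. 2, supporting them as a clade.
Char. 3 groups Taxon 3 and Taxon 8, which is incompatible with the clades supported by the remaining characters; treating it as convergent (homoplasy) costs fewer steps than any alternative tree.
Most parsimonious ingroup topology: ((Taxon 6,(Taxon 8,Taxon 7)),Taxon 3).
Taxon 7 and Taxon 8 share a more recent common ancestor with each other than either does with Taxon 6, so Taxon 6 is the least closely related of the three.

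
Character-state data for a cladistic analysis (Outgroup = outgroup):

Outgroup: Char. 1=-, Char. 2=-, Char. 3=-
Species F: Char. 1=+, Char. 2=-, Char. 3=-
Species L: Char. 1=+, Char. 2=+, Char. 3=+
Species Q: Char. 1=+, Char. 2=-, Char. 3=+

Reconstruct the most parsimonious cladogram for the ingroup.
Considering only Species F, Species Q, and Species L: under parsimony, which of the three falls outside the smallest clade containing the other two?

The outgroup has state '-' for every character, so '+' is the derived state throughout.
All ingroup taxa share the derived state '+' for Char. 1; it defines the ingroup but does not resolve relationships within it.
Char. 2: derived state '+' in Species L only — an autapomorphy, so it tells us nothing about relationships among taxa.
Only Species L and Species Q show the derived state '+' for Char. 3, supporting them as a clade.
Most parsimonious ingroup topology: ((Species L,Species Q),Species F).
Species L and Species Q share a more recent common ancestor with each other than either does with Species F, so Species F is the least closely related of the three.

Species F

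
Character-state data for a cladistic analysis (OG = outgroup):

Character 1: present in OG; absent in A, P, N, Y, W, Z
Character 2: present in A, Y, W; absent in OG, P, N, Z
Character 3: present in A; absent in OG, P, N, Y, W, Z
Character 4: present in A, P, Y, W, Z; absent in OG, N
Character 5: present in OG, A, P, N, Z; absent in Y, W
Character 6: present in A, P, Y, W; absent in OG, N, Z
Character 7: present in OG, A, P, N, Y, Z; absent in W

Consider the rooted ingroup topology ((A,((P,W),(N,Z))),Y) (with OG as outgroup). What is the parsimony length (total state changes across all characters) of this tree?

12

Map each character onto ((A,((P,W),(N,Z))),Y) (rooted by OG) and count the minimum state changes it requires (Fitch parsimony):
Character 1: 1; Character 2: 3; Character 3: 1; Character 4: 2; Character 5: 2; Character 6: 2; Character 7: 1.
Total tree length = 12.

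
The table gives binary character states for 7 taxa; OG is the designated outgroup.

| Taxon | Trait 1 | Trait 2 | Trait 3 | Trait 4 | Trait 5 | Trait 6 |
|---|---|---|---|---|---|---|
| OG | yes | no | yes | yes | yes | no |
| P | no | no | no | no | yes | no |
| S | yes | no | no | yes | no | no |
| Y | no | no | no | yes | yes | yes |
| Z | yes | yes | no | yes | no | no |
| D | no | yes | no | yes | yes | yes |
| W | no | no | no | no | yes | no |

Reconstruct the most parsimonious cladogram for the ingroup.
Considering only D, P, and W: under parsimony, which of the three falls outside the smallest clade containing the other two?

Character polarity is set by the outgroup: the derived state is whichever differs from the outgroup's state, so for Trait 1, Trait 3, Trait 4, Trait 5 the derived state is 'no', and for the remaining characters it is 'yes'.
Only D, P, W, and Y show the derived state 'no' for Trait 1, supporting them as a clade.
Trait 2 groups D and Z, which is incompatible with the clades supported by the remaining characters; treating it as convergent (homoplasy) costs fewer steps than any alternative tree.
Trait 3 (derived state 'no') is shared by all ingroup taxa — unites the whole ingroup.
Trait 4: derived state 'no' in P and W only — synapomorphy for {P, W}.
Trait 5: derived state 'no' in S and Z only — synapomorphy for {S, Z}.
Trait 6: derived state 'yes' in D and Y only — synapomorphy for {D, Y}.
Most parsimonious ingroup topology: (((D,Y),(W,P)),(S,Z)).
P and W share a more recent common ancestor with each other than either does with D, so D is the least closely related of the three.

D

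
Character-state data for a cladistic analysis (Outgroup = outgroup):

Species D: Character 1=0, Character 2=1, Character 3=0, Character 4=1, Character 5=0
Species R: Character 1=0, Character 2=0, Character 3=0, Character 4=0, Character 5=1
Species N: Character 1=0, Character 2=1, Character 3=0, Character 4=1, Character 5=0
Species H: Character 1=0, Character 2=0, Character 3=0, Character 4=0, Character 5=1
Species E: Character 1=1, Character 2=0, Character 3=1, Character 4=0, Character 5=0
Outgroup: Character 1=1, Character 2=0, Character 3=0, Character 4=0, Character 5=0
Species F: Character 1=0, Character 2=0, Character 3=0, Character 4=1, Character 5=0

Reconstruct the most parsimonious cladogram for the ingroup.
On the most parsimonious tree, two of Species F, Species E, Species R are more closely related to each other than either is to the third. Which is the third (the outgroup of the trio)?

Character polarity is set by the outgroup: the derived state is whichever differs from the outgroup's state, so for Character 1 the derived state is '0', and for the remaining characters it is '1'.
Character 1 (derived state '0') is shared by Species D, Species F, Species H, Species N, and Species R — a synapomorphy uniting that clade.
Only Species D and Species N show the derived state '1' for Character 2, supporting them as a clade.
Character 3: derived state '1' in Species E only — an autapomorphy, so it tells us nothing about relationships among taxa.
Character 4: derived state '1' in Species D, Species F, and Species N only — synapomorphy for {Species D, Species F, Species N}.
Character 5: derived state '1' in Species H and Species R only — synapomorphy for {Species H, Species R}.
Most parsimonious ingroup topology: (((Species R,Species H),(Species F,(Species D,Species N))),Species E).
Species F and Species R share a more recent common ancestor with each other than either does with Species E, so Species E is the least closely related of the three.

Species E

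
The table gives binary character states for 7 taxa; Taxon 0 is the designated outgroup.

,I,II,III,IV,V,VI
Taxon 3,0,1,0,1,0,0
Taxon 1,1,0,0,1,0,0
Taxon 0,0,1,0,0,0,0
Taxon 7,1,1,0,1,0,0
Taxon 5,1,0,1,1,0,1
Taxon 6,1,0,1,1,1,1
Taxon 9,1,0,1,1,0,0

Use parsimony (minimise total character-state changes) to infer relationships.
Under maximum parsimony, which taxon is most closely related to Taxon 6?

Character polarity is set by the outgroup: the derived state is whichever differs from the outgroup's state, so for II the derived state is '0', and for the remaining characters it is '1'.
Only Taxon 1, Taxon 5, Taxon 6, Taxon 7, and Taxon 9 show the derived state '1' for I, supporting them as a clade.
II (derived state '0') is shared by Taxon 1, Taxon 5, Taxon 6, and Taxon 9 — a synapomorphy uniting that clade.
Only Taxon 5, Taxon 6, and Taxon 9 show the derived state '1' for III, supporting them as a clade.
All ingroup taxa share the derived state '1' for IV; it defines the ingroup but does not resolve relationships within it.
V (derived state '1') is unique to Taxon 6 (autapomorphy; uninformative for grouping).
VI: derived state '1' in Taxon 5 and Taxon 6 only — synapomorphy for {Taxon 5, Taxon 6}.
Most parsimonious ingroup topology: (Taxon 3,((((Taxon 5,Taxon 6),Taxon 9),Taxon 1),Taxon 7)).
Taxon 6 and Taxon 5 form a cherry on this tree, so they are sister taxa.

Taxon 5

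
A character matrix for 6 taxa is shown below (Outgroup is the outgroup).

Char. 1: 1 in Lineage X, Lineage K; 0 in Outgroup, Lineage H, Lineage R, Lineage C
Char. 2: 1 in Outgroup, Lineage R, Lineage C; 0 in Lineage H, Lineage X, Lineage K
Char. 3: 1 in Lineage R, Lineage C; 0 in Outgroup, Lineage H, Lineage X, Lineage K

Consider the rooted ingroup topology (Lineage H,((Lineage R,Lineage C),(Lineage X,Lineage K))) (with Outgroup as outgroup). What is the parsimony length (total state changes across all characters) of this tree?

Map each character onto (Lineage H,((Lineage R,Lineage C),(Lineage X,Lineage K))) (rooted by Outgroup) and count the minimum state changes it requires (Fitch parsimony):
Char. 1: 1; Char. 2: 2; Char. 3: 1.
Total tree length = 4.

4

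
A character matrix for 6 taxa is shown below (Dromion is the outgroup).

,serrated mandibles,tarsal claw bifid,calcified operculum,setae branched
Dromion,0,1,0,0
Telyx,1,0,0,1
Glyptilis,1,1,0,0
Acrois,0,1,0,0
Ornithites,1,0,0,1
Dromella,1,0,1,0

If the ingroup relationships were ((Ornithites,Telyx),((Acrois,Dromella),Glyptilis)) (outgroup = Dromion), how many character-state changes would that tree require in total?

6

Map each character onto ((Ornithites,Telyx),((Acrois,Dromella),Glyptilis)) (rooted by Dromion) and count the minimum state changes it requires (Fitch parsimony):
serrated mandibles: 2; tarsal claw bifid: 2; calcified operculum: 1; setae branched: 1.
Total tree length = 6.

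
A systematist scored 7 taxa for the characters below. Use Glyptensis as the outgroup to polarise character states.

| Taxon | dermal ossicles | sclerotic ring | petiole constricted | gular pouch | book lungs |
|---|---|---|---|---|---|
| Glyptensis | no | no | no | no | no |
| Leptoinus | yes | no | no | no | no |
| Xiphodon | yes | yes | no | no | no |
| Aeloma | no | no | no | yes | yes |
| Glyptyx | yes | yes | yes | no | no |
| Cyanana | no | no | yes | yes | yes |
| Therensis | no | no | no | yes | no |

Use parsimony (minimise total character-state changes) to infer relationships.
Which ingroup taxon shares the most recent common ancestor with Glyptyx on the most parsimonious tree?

Xiphodon

The outgroup has state 'no' for every character, so 'yes' is the derived state throughout.
dermal ossicles: derived state 'yes' in Glyptyx, Leptoinus, and Xiphodon only — synapomorphy for {Glyptyx, Leptoinus, Xiphodon}.
sclerotic ring (derived state 'yes') is shared by Glyptyx and Xiphodon — a synapomorphy uniting that clade.
petiole constricted (state 'yes') occurs in Cyanana and Glyptyx but conflicts with the nesting implied by the other characters — most parsimoniously interpreted as homoplasy.
gular pouch: derived state 'yes' in Aeloma, Cyanana, and Therensis only — synapomorphy for {Aeloma, Cyanana, Therensis}.
book lungs (derived state 'yes') is shared by Aeloma and Cyanana — a synapomorphy uniting that clade.
Most parsimonious ingroup topology: (((Xiphodon,Glyptyx),Leptoinus),((Cyanana,Aeloma),Therensis)).
Glyptyx and Xiphodon form a cherry on this tree, so they are sister taxa.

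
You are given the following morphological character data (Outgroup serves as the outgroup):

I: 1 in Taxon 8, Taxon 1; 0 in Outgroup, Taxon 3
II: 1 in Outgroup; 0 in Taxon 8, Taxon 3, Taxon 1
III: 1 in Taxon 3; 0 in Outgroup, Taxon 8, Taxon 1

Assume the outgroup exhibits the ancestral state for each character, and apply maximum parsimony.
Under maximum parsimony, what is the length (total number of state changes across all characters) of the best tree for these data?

3

Character polarity is set by the outgroup: the derived state is whichever differs from the outgroup's state, so for II the derived state is '0', and for the remaining characters it is '1'.
I (derived state '1') is shared by Taxon 1 and Taxon 8 — a synapomorphy uniting that clade.
All ingroup taxa share the derived state '0' for II; it defines the ingroup but does not resolve relationships within it.
III (derived state '1') is unique to Taxon 3 (autapomorphy; uninformative for grouping).
Most parsimonious ingroup topology: ((Taxon 8,Taxon 1),Taxon 3).
Changes per character on this tree: I: 1; II: 1; III: 1.
Total = 3.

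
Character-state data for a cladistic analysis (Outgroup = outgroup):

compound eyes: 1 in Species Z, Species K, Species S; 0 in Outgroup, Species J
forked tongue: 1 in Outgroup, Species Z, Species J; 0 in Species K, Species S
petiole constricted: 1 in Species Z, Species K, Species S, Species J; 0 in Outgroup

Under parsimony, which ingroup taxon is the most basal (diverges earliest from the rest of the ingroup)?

Character polarity is set by the outgroup: the derived state is whichever differs from the outgroup's state, so for forked tongue the derived state is '0', and for the remaining characters it is '1'.
Only Species K, Species S, and Species Z show the derived state '1' for compound eyes, supporting them as a clade.
forked tongue (derived state '0') is shared by Species K and Species S — a synapomorphy uniting that clade.
petiole constricted (derived state '1') is shared by all ingroup taxa — unites the whole ingroup.
Most parsimonious ingroup topology: ((Species Z,(Species K,Species S)),Species J).
Species J is sister to the clade containing all other ingroup taxa, so it is the earliest-diverging (most basal) ingroup lineage.

Species J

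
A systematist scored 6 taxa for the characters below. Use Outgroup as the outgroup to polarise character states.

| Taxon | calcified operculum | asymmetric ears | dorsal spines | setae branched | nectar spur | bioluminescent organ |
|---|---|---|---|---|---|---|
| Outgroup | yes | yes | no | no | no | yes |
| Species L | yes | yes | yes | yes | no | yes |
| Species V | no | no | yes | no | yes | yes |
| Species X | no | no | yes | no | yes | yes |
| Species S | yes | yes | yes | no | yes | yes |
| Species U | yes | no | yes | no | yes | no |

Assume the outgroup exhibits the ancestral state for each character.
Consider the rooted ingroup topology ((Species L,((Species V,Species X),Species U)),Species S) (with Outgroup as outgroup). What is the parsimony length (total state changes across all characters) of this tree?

7

Map each character onto ((Species L,((Species V,Species X),Species U)),Species S) (rooted by Outgroup) and count the minimum state changes it requires (Fitch parsimony):
calcified operculum: 1; asymmetric ears: 1; dorsal spines: 1; setae branched: 1; nectar spur: 2; bioluminescent organ: 1.
Total tree length = 7.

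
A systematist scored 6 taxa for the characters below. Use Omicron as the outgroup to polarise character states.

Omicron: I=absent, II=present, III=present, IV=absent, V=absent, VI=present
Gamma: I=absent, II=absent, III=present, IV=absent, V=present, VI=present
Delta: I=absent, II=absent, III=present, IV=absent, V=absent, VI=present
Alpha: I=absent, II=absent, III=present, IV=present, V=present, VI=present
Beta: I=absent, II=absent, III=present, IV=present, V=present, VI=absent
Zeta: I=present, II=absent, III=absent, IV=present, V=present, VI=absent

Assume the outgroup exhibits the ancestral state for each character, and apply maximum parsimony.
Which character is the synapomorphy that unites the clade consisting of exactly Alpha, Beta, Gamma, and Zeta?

Character polarity is set by the outgroup: the derived state is whichever differs from the outgroup's state, so for II, III, VI the derived state is 'absent', and for the remaining characters it is 'present'.
I (derived state 'present') is unique to Zeta (autapomorphy; uninformative for grouping).
All ingroup taxa share the derived state 'absent' for II; it defines the ingroup but does not resolve relationships within it.
III (derived state 'absent') is unique to Zeta (autapomorphy; uninformative for grouping).
IV (derived state 'present') is shared by Alpha, Beta, and Zeta — a synapomorphy uniting that clade.
V (derived state 'present') is shared by Alpha, Beta, Gamma, and Zeta — a synapomorphy uniting that clade.
VI (derived state 'absent') is shared by Beta and Zeta — a synapomorphy uniting that clade.
Most parsimonious ingroup topology: ((Gamma,(Alpha,(Beta,Zeta))),Delta).
The clade {Alpha, Beta, Gamma, Zeta} is supported by V: its derived state 'present' occurs in exactly those taxa and in no other taxon (including the outgroup).

V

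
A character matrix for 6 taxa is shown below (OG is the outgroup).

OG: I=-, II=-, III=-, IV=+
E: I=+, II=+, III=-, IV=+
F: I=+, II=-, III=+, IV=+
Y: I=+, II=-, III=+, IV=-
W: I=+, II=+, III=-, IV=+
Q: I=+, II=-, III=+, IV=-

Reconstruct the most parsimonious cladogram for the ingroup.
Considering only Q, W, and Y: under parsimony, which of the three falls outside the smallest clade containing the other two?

W

Character polarity is set by the outgroup: the derived state is whichever differs from the outgroup's state, so for IV the derived state is '-', and for the remaining characters it is '+'.
All ingroup taxa share the derived state '+' for I; it defines the ingroup but does not resolve relationships within it.
II (derived state '+') is shared by E and W — a synapomorphy uniting that clade.
III: derived state '+' in F, Q, and Y only — synapomorphy for {F, Q, Y}.
IV: derived state '-' in Q and Y only — synapomorphy for {Q, Y}.
Most parsimonious ingroup topology: ((E,W),(F,(Y,Q))).
Q and Y share a more recent common ancestor with each other than either does with W, so W is the least closely related of the three.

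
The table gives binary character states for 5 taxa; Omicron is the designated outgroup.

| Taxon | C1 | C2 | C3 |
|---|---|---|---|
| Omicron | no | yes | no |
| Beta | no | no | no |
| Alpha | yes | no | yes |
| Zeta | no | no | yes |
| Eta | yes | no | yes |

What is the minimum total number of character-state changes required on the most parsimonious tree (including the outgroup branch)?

Character polarity is set by the outgroup: the derived state is whichever differs from the outgroup's state, so for C2 the derived state is 'no', and for the remaining characters it is 'yes'.
C1 (derived state 'yes') is shared by Alpha and Eta — a synapomorphy uniting that clade.
C2 (derived state 'no') is shared by all ingroup taxa — unites the whole ingroup.
Only Alpha, Eta, and Zeta show the derived state 'yes' for C3, supporting them as a clade.
Most parsimonious ingroup topology: (Beta,((Alpha,Eta),Zeta)).
Changes per character on this tree: C1: 1; C2: 1; C3: 1.
Total = 3.

3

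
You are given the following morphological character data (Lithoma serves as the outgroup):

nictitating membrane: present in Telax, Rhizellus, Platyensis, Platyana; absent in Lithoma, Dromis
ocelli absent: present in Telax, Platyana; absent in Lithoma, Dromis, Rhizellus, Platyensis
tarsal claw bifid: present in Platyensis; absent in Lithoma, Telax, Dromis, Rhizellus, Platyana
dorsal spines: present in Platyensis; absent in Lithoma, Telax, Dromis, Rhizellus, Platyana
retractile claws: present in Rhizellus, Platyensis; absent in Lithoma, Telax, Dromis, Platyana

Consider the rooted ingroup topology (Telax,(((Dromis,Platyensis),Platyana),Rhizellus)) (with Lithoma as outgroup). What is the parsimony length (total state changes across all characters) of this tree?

Map each character onto (Telax,(((Dromis,Platyensis),Platyana),Rhizellus)) (rooted by Lithoma) and count the minimum state changes it requires (Fitch parsimony):
nictitating membrane: 2; ocelli absent: 2; tarsal claw bifid: 1; dorsal spines: 1; retractile claws: 2.
Total tree length = 8.

8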